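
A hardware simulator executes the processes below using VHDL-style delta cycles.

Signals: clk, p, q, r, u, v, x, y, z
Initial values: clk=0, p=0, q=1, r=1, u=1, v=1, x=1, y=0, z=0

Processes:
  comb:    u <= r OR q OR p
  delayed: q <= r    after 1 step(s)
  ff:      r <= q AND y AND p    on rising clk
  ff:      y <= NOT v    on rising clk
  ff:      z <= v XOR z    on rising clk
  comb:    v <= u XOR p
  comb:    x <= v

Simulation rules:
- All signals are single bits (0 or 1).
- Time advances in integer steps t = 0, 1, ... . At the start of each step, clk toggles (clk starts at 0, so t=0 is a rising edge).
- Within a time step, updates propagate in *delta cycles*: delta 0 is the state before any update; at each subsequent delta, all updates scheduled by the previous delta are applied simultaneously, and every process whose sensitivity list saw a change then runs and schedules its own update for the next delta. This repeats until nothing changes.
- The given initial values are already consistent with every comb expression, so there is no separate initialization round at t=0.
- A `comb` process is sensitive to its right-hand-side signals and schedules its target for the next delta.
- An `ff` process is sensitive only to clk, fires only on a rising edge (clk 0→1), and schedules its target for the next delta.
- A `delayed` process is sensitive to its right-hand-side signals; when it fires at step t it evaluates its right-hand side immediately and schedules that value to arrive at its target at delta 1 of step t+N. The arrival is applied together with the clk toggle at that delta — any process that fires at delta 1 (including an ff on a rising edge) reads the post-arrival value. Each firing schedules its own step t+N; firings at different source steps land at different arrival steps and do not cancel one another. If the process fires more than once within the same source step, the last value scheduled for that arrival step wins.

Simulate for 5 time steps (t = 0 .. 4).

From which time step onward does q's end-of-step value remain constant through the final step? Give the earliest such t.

t=0 Δ0: clk=0 q=1 y=0 u=1 v=1 p=0 r=1 x=1 z=0
  Δ1: clk:0→1
  Δ2: r:1→0, z:0→1
  (2Δ to stable)
t=1 Δ0: clk=1 q=1 y=0 u=1 v=1 p=0 r=0 x=1 z=1
  Δ1: clk:1→0, q:1→0
  Δ2: u:1→0
  Δ3: v:1→0
  Δ4: x:1→0
  (4Δ to stable)
t=2 Δ0: clk=0 q=0 y=0 u=0 v=0 p=0 r=0 x=0 z=1
  Δ1: clk:0→1
  Δ2: y:0→1
  (2Δ to stable)
t=3 Δ0: clk=1 q=0 y=1 u=0 v=0 p=0 r=0 x=0 z=1
  Δ1: clk:1→0
  (1Δ to stable)
t=4 Δ0: clk=0 q=0 y=1 u=0 v=0 p=0 r=0 x=0 z=1
  Δ1: clk:0→1
  (1Δ to stable)

1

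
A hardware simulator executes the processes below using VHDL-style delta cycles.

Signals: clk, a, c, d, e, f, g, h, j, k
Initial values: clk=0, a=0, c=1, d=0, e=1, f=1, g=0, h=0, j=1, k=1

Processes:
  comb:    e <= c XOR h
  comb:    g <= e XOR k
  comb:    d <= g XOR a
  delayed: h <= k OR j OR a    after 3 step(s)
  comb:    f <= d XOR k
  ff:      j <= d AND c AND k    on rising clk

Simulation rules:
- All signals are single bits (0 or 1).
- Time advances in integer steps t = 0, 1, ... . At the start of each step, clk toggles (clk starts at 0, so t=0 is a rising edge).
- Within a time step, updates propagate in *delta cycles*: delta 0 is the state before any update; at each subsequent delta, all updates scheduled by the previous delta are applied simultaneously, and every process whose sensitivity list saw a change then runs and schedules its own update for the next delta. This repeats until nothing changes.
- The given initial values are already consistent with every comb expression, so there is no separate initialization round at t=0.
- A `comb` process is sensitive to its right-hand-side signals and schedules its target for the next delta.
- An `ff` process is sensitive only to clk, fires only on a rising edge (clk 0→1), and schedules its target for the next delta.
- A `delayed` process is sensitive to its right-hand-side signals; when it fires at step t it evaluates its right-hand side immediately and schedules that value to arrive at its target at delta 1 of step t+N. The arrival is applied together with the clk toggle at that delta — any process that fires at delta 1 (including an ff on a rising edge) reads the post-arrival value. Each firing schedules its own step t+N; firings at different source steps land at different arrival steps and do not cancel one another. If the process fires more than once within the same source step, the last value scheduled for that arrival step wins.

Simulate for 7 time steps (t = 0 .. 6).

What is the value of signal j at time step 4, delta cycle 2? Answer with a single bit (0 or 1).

t0.Δ0 g=0 h=0 clk=0 e=1 c=1 d=0 k=1 f=1 a=0 j=1
t0.Δ1 g=0 h=0 clk=1 e=1 c=1 d=0 k=1 f=1 a=0 j=1
t0.Δ2 g=0 h=0 clk=1 e=1 c=1 d=0 k=1 f=1 a=0 j=0
t1.Δ0 g=0 h=0 clk=1 e=1 c=1 d=0 k=1 f=1 a=0 j=0
t1.Δ1 g=0 h=0 clk=0 e=1 c=1 d=0 k=1 f=1 a=0 j=0
t2.Δ0 g=0 h=0 clk=0 e=1 c=1 d=0 k=1 f=1 a=0 j=0
t2.Δ1 g=0 h=0 clk=1 e=1 c=1 d=0 k=1 f=1 a=0 j=0
t3.Δ0 g=0 h=0 clk=1 e=1 c=1 d=0 k=1 f=1 a=0 j=0
t3.Δ1 g=0 h=1 clk=0 e=1 c=1 d=0 k=1 f=1 a=0 j=0
t3.Δ2 g=0 h=1 clk=0 e=0 c=1 d=0 k=1 f=1 a=0 j=0
t3.Δ3 g=1 h=1 clk=0 e=0 c=1 d=0 k=1 f=1 a=0 j=0
t3.Δ4 g=1 h=1 clk=0 e=0 c=1 d=1 k=1 f=1 a=0 j=0
t3.Δ5 g=1 h=1 clk=0 e=0 c=1 d=1 k=1 f=0 a=0 j=0
t4.Δ0 g=1 h=1 clk=0 e=0 c=1 d=1 k=1 f=0 a=0 j=0
t4.Δ1 g=1 h=1 clk=1 e=0 c=1 d=1 k=1 f=0 a=0 j=0
t4.Δ2 g=1 h=1 clk=1 e=0 c=1 d=1 k=1 f=0 a=0 j=1
t5.Δ0 g=1 h=1 clk=1 e=0 c=1 d=1 k=1 f=0 a=0 j=1
t5.Δ1 g=1 h=1 clk=0 e=0 c=1 d=1 k=1 f=0 a=0 j=1
t6.Δ0 g=1 h=1 clk=0 e=0 c=1 d=1 k=1 f=0 a=0 j=1
t6.Δ1 g=1 h=1 clk=1 e=0 c=1 d=1 k=1 f=0 a=0 j=1

1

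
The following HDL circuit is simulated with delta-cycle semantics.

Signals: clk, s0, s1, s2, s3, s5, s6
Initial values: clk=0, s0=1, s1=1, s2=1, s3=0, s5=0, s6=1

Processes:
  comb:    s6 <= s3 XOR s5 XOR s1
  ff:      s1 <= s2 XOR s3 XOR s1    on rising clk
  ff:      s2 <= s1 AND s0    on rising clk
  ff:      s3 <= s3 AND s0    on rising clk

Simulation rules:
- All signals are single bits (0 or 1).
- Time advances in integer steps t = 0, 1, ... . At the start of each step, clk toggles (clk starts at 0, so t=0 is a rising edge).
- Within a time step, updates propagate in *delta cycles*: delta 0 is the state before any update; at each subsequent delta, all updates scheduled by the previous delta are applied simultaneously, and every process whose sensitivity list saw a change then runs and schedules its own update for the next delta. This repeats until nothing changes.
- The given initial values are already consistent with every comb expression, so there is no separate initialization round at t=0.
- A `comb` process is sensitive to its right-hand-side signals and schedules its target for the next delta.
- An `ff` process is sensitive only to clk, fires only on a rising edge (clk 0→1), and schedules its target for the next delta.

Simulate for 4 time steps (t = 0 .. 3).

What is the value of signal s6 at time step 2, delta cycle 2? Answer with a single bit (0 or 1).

0

t0.Δ0 s0=1 s2=1 s6=1 s3=0 clk=0 s1=1 s5=0
t0.Δ1 s0=1 s2=1 s6=1 s3=0 clk=1 s1=1 s5=0
t0.Δ2 s0=1 s2=1 s6=1 s3=0 clk=1 s1=0 s5=0
t0.Δ3 s0=1 s2=1 s6=0 s3=0 clk=1 s1=0 s5=0
t1.Δ0 s0=1 s2=1 s6=0 s3=0 clk=1 s1=0 s5=0
t1.Δ1 s0=1 s2=1 s6=0 s3=0 clk=0 s1=0 s5=0
t2.Δ0 s0=1 s2=1 s6=0 s3=0 clk=0 s1=0 s5=0
t2.Δ1 s0=1 s2=1 s6=0 s3=0 clk=1 s1=0 s5=0
t2.Δ2 s0=1 s2=0 s6=0 s3=0 clk=1 s1=1 s5=0
t2.Δ3 s0=1 s2=0 s6=1 s3=0 clk=1 s1=1 s5=0
t3.Δ0 s0=1 s2=0 s6=1 s3=0 clk=1 s1=1 s5=0
t3.Δ1 s0=1 s2=0 s6=1 s3=0 clk=0 s1=1 s5=0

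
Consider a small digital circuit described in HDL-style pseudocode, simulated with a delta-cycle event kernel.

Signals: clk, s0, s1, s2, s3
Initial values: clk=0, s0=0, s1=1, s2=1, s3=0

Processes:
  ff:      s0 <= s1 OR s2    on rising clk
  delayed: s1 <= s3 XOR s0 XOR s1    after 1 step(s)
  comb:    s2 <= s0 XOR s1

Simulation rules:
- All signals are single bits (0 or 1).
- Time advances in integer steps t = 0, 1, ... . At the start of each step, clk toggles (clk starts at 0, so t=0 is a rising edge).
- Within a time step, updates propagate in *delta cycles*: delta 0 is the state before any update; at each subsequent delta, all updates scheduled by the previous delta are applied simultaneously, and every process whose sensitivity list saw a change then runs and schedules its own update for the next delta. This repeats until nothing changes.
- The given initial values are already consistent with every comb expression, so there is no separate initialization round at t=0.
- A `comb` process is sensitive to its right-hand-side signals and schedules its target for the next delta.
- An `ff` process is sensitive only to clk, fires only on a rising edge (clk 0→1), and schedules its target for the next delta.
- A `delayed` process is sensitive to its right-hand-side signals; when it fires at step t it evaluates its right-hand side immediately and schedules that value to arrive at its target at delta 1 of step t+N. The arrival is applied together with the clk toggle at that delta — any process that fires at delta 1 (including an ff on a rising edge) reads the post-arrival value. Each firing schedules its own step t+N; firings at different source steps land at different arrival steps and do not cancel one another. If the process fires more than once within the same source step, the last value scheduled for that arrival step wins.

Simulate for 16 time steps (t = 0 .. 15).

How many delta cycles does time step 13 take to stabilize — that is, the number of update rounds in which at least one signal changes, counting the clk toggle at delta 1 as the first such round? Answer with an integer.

2

[bits: clk,s0,s1,s3,s2]
t=0: Δ0=00101 Δ1=10101 Δ2=11101 Δ3=11100 | 3Δ
t=1: Δ0=11100 Δ1=01000 Δ2=01001 | 2Δ
t=2: Δ0=01001 Δ1=11101 Δ2=11100 | 2Δ
t=3: Δ0=11100 Δ1=01000 Δ2=01001 | 2Δ
t=4: Δ0=01001 Δ1=11101 Δ2=11100 | 2Δ
t=5: Δ0=11100 Δ1=01000 Δ2=01001 | 2Δ
t=6: Δ0=01001 Δ1=11101 Δ2=11100 | 2Δ
t=7: Δ0=11100 Δ1=01000 Δ2=01001 | 2Δ
t=8: Δ0=01001 Δ1=11101 Δ2=11100 | 2Δ
t=9: Δ0=11100 Δ1=01000 Δ2=01001 | 2Δ
t=10: Δ0=01001 Δ1=11101 Δ2=11100 | 2Δ
t=11: Δ0=11100 Δ1=01000 Δ2=01001 | 2Δ
t=12: Δ0=01001 Δ1=11101 Δ2=11100 | 2Δ
t=13: Δ0=11100 Δ1=01000 Δ2=01001 | 2Δ
t=14: Δ0=01001 Δ1=11101 Δ2=11100 | 2Δ
t=15: Δ0=11100 Δ1=01000 Δ2=01001 | 2Δ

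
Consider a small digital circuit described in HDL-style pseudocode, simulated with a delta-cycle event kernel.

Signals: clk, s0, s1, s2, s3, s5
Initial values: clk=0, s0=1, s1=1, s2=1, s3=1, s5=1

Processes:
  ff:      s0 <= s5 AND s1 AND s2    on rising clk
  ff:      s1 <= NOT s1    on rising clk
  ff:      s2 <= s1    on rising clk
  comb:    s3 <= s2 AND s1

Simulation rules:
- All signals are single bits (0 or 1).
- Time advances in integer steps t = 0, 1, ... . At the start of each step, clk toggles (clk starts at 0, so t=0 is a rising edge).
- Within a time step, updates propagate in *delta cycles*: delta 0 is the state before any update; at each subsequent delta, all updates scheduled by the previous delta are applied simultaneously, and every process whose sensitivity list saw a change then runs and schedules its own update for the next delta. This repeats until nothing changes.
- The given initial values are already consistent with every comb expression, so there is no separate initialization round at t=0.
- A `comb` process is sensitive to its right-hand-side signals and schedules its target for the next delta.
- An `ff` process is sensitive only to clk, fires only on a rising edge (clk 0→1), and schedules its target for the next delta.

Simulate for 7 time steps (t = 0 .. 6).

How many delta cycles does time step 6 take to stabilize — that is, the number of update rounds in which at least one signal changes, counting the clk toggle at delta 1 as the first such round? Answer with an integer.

[bits: clk,s0,s1,s5,s3,s2]
t=0: Δ0=011111 Δ1=111111 Δ2=110111 Δ3=110101 | 3Δ
t=1: Δ0=110101 Δ1=010101 | 1Δ
t=2: Δ0=010101 Δ1=110101 Δ2=101100 | 2Δ
t=3: Δ0=101100 Δ1=001100 | 1Δ
t=4: Δ0=001100 Δ1=101100 Δ2=100101 | 2Δ
t=5: Δ0=100101 Δ1=000101 | 1Δ
t=6: Δ0=000101 Δ1=100101 Δ2=101100 | 2Δ

2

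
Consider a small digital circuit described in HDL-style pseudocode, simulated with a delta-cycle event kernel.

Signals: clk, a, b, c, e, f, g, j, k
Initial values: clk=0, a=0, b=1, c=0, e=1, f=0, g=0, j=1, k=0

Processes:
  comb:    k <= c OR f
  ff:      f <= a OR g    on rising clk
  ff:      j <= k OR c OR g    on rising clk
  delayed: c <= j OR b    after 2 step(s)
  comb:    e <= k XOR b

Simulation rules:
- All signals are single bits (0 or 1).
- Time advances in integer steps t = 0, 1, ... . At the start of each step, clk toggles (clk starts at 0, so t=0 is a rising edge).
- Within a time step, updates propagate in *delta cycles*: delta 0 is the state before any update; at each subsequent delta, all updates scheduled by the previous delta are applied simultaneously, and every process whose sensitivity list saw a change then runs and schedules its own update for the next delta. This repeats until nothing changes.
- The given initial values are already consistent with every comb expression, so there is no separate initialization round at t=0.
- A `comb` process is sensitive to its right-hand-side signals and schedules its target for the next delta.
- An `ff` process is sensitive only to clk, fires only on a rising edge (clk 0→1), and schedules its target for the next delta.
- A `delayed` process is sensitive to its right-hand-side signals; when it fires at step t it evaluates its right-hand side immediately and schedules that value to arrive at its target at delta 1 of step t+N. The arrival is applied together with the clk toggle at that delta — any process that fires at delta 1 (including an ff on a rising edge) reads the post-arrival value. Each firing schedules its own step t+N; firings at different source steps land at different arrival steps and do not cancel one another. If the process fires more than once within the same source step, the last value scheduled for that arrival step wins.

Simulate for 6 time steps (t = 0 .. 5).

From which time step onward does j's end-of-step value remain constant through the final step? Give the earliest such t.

t=0 Δ0: b=1 e=1 a=0 g=0 j=1 k=0 clk=0 f=0 c=0
  Δ1: clk:0→1
  Δ2: j:1→0
  (2Δ to stable)
t=1 Δ0: b=1 e=1 a=0 g=0 j=0 k=0 clk=1 f=0 c=0
  Δ1: clk:1→0
  (1Δ to stable)
t=2 Δ0: b=1 e=1 a=0 g=0 j=0 k=0 clk=0 f=0 c=0
  Δ1: clk:0→1, c:0→1
  Δ2: j:0→1, k:0→1
  Δ3: e:1→0
  (3Δ to stable)
t=3 Δ0: b=1 e=0 a=0 g=0 j=1 k=1 clk=1 f=0 c=1
  Δ1: clk:1→0
  (1Δ to stable)
t=4 Δ0: b=1 e=0 a=0 g=0 j=1 k=1 clk=0 f=0 c=1
  Δ1: clk:0→1
  (1Δ to stable)
t=5 Δ0: b=1 e=0 a=0 g=0 j=1 k=1 clk=1 f=0 c=1
  Δ1: clk:1→0
  (1Δ to stable)

2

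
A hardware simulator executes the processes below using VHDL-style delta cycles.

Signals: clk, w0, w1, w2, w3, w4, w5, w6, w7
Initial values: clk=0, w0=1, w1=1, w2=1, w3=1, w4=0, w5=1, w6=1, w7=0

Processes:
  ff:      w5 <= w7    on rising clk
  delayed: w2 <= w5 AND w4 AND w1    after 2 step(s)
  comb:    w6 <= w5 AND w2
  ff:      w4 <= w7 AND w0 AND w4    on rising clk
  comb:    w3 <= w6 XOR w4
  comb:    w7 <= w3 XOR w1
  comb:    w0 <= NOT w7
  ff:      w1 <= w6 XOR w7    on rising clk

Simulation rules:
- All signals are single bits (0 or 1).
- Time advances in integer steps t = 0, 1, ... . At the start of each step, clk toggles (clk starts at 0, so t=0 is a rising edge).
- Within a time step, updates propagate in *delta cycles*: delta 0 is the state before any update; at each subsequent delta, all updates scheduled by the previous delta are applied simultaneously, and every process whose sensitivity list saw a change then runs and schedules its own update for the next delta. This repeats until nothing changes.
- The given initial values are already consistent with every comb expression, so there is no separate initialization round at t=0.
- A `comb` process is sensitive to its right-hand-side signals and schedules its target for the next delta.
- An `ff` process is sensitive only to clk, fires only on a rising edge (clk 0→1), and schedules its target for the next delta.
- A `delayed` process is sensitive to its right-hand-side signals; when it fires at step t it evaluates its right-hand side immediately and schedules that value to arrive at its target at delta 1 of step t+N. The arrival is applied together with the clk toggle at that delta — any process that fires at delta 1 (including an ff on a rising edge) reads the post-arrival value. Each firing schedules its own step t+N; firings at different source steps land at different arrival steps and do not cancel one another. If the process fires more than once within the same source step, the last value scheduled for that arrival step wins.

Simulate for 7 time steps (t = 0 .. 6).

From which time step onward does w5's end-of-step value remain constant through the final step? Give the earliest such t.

[bits: w6,clk,w4,w3,w0,w7,w1,w2,w5]
t=0: Δ0=100110111 Δ1=110110111 Δ2=110110110 Δ3=010110110 Δ4=010010110 Δ5=010011110 Δ6=010001110 | 6Δ
t=1: Δ0=010001110 Δ1=000001110 | 1Δ
t=2: Δ0=000001110 Δ1=010001100 Δ2=010001101 | 2Δ
t=3: Δ0=010001101 Δ1=000001101 | 1Δ
t=4: Δ0=000001101 Δ1=010001101 | 1Δ
t=5: Δ0=010001101 Δ1=000001101 | 1Δ
t=6: Δ0=000001101 Δ1=010001101 | 1Δ

2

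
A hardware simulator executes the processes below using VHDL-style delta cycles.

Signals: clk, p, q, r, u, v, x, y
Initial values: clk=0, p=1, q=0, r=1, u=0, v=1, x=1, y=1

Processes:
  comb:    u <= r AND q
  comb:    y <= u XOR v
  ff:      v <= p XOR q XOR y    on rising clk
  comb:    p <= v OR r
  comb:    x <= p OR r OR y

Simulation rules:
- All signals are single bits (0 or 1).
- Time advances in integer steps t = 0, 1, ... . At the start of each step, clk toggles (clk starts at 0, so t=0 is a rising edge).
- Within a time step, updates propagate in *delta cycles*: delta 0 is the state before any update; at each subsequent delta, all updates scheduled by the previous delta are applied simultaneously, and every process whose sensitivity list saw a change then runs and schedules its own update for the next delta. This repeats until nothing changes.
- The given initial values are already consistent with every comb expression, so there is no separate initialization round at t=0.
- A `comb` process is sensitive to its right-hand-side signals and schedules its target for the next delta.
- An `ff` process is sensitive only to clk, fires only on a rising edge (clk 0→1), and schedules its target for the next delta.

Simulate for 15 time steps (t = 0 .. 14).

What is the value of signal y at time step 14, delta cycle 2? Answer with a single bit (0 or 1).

0

t=0 Δ0: r=1 q=0 v=1 p=1 x=1 clk=0 y=1 u=0
  Δ1: clk:0→1
  Δ2: v:1→0
  Δ3: y:1→0
  (3Δ to stable)
t=1 Δ0: r=1 q=0 v=0 p=1 x=1 clk=1 y=0 u=0
  Δ1: clk:1→0
  (1Δ to stable)
t=2 Δ0: r=1 q=0 v=0 p=1 x=1 clk=0 y=0 u=0
  Δ1: clk:0→1
  Δ2: v:0→1
  Δ3: y:0→1
  (3Δ to stable)
t=3 Δ0: r=1 q=0 v=1 p=1 x=1 clk=1 y=1 u=0
  Δ1: clk:1→0
  (1Δ to stable)
t=4 Δ0: r=1 q=0 v=1 p=1 x=1 clk=0 y=1 u=0
  Δ1: clk:0→1
  Δ2: v:1→0
  Δ3: y:1→0
  (3Δ to stable)
t=5 Δ0: r=1 q=0 v=0 p=1 x=1 clk=1 y=0 u=0
  Δ1: clk:1→0
  (1Δ to stable)
t=6 Δ0: r=1 q=0 v=0 p=1 x=1 clk=0 y=0 u=0
  Δ1: clk:0→1
  Δ2: v:0→1
  Δ3: y:0→1
  (3Δ to stable)
t=7 Δ0: r=1 q=0 v=1 p=1 x=1 clk=1 y=1 u=0
  Δ1: clk:1→0
  (1Δ to stable)
t=8 Δ0: r=1 q=0 v=1 p=1 x=1 clk=0 y=1 u=0
  Δ1: clk:0→1
  Δ2: v:1→0
  Δ3: y:1→0
  (3Δ to stable)
t=9 Δ0: r=1 q=0 v=0 p=1 x=1 clk=1 y=0 u=0
  Δ1: clk:1→0
  (1Δ to stable)
t=10 Δ0: r=1 q=0 v=0 p=1 x=1 clk=0 y=0 u=0
  Δ1: clk:0→1
  Δ2: v:0→1
  Δ3: y:0→1
  (3Δ to stable)
t=11 Δ0: r=1 q=0 v=1 p=1 x=1 clk=1 y=1 u=0
  Δ1: clk:1→0
  (1Δ to stable)
t=12 Δ0: r=1 q=0 v=1 p=1 x=1 clk=0 y=1 u=0
  Δ1: clk:0→1
  Δ2: v:1→0
  Δ3: y:1→0
  (3Δ to stable)
t=13 Δ0: r=1 q=0 v=0 p=1 x=1 clk=1 y=0 u=0
  Δ1: clk:1→0
  (1Δ to stable)
t=14 Δ0: r=1 q=0 v=0 p=1 x=1 clk=0 y=0 u=0
  Δ1: clk:0→1
  Δ2: v:0→1
  Δ3: y:0→1
  (3Δ to stable)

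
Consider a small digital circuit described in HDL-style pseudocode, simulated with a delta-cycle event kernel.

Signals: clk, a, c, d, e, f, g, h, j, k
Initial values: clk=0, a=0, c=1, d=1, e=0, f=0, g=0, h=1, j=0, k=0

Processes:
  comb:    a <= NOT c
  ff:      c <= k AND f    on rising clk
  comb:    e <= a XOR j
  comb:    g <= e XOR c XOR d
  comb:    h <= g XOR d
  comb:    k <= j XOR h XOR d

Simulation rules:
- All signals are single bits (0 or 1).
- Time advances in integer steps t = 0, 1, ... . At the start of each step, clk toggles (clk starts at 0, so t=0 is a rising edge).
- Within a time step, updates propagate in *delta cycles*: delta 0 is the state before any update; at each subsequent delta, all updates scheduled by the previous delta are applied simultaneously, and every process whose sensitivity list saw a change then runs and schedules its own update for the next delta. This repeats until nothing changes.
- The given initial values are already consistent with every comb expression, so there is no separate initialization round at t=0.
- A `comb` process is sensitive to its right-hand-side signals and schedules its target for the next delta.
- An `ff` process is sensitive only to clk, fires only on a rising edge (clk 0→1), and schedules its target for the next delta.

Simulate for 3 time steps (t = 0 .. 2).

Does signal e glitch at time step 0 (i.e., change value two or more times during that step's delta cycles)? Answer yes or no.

no

t=0 Δ0: j=0 d=1 g=0 clk=0 c=1 e=0 k=0 h=1 f=0 a=0
  Δ1: clk:0→1
  Δ2: c:1→0
  Δ3: g:0→1, a:0→1
  Δ4: e:0→1, h:1→0
  Δ5: g:1→0, k:0→1
  Δ6: h:0→1
  Δ7: k:1→0
  (7Δ to stable)
t=1 Δ0: j=0 d=1 g=0 clk=1 c=0 e=1 k=0 h=1 f=0 a=1
  Δ1: clk:1→0
  (1Δ to stable)
t=2 Δ0: j=0 d=1 g=0 clk=0 c=0 e=1 k=0 h=1 f=0 a=1
  Δ1: clk:0→1
  (1Δ to stable)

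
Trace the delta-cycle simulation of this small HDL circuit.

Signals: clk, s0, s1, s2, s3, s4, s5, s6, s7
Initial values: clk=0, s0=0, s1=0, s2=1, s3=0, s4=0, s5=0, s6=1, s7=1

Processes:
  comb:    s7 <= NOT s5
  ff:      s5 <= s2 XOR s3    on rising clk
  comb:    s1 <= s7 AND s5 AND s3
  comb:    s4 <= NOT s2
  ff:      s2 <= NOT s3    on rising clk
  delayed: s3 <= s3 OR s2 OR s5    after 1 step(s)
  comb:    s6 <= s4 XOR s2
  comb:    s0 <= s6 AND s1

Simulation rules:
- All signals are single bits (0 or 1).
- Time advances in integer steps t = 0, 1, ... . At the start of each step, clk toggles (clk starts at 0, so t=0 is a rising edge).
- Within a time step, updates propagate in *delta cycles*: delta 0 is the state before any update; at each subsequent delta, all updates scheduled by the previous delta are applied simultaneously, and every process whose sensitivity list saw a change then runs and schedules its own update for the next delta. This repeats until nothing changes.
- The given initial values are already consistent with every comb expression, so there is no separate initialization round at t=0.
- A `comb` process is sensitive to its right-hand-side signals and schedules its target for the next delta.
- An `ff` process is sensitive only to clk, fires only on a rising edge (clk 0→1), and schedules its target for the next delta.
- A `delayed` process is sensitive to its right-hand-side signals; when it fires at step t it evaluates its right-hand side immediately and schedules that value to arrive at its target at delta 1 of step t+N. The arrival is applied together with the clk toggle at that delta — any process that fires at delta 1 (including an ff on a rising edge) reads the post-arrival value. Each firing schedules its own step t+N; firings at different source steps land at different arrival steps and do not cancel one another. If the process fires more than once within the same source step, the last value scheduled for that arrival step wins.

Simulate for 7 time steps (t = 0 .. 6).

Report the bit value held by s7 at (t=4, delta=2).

[bits: s1,s3,s5,s0,s6,clk,s7,s4,s2]
t=0: Δ0=000010101 Δ1=000011101 Δ2=001011101 Δ3=001011001 | 3Δ
t=1: Δ0=001011001 Δ1=011010001 | 1Δ
t=2: Δ0=011010001 Δ1=011011001 Δ2=010011000 Δ3=010001110 Δ4=010011110 | 4Δ
t=3: Δ0=010011110 Δ1=010010110 | 1Δ
t=4: Δ0=010010110 Δ1=010011110 Δ2=011011110 Δ3=111011010 Δ4=011111010 Δ5=011011010 | 5Δ
t=5: Δ0=011011010 Δ1=011010010 | 1Δ
t=6: Δ0=011010010 Δ1=011011010 | 1Δ

1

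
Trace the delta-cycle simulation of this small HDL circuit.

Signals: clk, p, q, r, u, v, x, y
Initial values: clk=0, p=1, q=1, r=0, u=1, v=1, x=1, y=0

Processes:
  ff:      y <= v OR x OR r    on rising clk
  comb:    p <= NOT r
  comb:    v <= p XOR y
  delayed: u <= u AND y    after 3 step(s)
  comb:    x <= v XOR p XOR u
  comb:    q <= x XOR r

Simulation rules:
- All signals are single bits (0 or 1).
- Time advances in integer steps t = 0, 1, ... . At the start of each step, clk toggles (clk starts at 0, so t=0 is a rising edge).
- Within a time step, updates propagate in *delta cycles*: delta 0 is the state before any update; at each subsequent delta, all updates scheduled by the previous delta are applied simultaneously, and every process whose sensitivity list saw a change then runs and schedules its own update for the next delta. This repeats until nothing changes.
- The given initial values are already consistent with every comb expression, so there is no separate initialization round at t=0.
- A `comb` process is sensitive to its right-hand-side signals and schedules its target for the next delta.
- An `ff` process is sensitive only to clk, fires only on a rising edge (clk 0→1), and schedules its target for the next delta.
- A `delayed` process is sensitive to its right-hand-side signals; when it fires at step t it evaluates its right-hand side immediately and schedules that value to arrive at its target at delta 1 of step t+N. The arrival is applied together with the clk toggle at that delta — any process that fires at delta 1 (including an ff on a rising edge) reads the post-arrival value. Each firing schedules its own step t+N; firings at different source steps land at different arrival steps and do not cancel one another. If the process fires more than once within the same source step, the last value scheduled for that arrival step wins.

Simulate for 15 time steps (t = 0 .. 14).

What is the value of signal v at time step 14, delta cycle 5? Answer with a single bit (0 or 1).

t=0 Δ0: r=0 v=1 x=1 y=0 p=1 q=1 clk=0 u=1
  Δ1: clk:0→1
  Δ2: y:0→1
  Δ3: v:1→0
  Δ4: x:1→0
  Δ5: q:1→0
  (5Δ to stable)
t=1 Δ0: r=0 v=0 x=0 y=1 p=1 q=0 clk=1 u=1
  Δ1: clk:1→0
  (1Δ to stable)
t=2 Δ0: r=0 v=0 x=0 y=1 p=1 q=0 clk=0 u=1
  Δ1: clk:0→1
  Δ2: y:1→0
  Δ3: v:0→1
  Δ4: x:0→1
  Δ5: q:0→1
  (5Δ to stable)
t=3 Δ0: r=0 v=1 x=1 y=0 p=1 q=1 clk=1 u=1
  Δ1: clk:1→0
  (1Δ to stable)
t=4 Δ0: r=0 v=1 x=1 y=0 p=1 q=1 clk=0 u=1
  Δ1: clk:0→1
  Δ2: y:0→1
  Δ3: v:1→0
  Δ4: x:1→0
  Δ5: q:1→0
  (5Δ to stable)
t=5 Δ0: r=0 v=0 x=0 y=1 p=1 q=0 clk=1 u=1
  Δ1: clk:1→0, u:1→0
  Δ2: x:0→1
  Δ3: q:0→1
  (3Δ to stable)
t=6 Δ0: r=0 v=0 x=1 y=1 p=1 q=1 clk=0 u=0
  Δ1: clk:0→1
  (1Δ to stable)
t=7 Δ0: r=0 v=0 x=1 y=1 p=1 q=1 clk=1 u=0
  Δ1: clk:1→0, u:0→1
  Δ2: x:1→0
  Δ3: q:1→0
  (3Δ to stable)
t=8 Δ0: r=0 v=0 x=0 y=1 p=1 q=0 clk=0 u=1
  Δ1: clk:0→1, u:1→0
  Δ2: x:0→1, y:1→0
  Δ3: v:0→1, q:0→1
  Δ4: x:1→0
  Δ5: q:1→0
  (5Δ to stable)
t=9 Δ0: r=0 v=1 x=0 y=0 p=1 q=0 clk=1 u=0
  Δ1: clk:1→0
  (1Δ to stable)
t=10 Δ0: r=0 v=1 x=0 y=0 p=1 q=0 clk=0 u=0
  Δ1: clk:0→1, u:0→1
  Δ2: x:0→1, y:0→1
  Δ3: v:1→0, q:0→1
  Δ4: x:1→0
  Δ5: q:1→0
  (5Δ to stable)
t=11 Δ0: r=0 v=0 x=0 y=1 p=1 q=0 clk=1 u=1
  Δ1: clk:1→0, u:1→0
  Δ2: x:0→1
  Δ3: q:0→1
  (3Δ to stable)
t=12 Δ0: r=0 v=0 x=1 y=1 p=1 q=1 clk=0 u=0
  Δ1: clk:0→1
  (1Δ to stable)
t=13 Δ0: r=0 v=0 x=1 y=1 p=1 q=1 clk=1 u=0
  Δ1: clk:1→0, u:0→1
  Δ2: x:1→0
  Δ3: q:1→0
  (3Δ to stable)
t=14 Δ0: r=0 v=0 x=0 y=1 p=1 q=0 clk=0 u=1
  Δ1: clk:0→1, u:1→0
  Δ2: x:0→1, y:1→0
  Δ3: v:0→1, q:0→1
  Δ4: x:1→0
  Δ5: q:1→0
  (5Δ to stable)

1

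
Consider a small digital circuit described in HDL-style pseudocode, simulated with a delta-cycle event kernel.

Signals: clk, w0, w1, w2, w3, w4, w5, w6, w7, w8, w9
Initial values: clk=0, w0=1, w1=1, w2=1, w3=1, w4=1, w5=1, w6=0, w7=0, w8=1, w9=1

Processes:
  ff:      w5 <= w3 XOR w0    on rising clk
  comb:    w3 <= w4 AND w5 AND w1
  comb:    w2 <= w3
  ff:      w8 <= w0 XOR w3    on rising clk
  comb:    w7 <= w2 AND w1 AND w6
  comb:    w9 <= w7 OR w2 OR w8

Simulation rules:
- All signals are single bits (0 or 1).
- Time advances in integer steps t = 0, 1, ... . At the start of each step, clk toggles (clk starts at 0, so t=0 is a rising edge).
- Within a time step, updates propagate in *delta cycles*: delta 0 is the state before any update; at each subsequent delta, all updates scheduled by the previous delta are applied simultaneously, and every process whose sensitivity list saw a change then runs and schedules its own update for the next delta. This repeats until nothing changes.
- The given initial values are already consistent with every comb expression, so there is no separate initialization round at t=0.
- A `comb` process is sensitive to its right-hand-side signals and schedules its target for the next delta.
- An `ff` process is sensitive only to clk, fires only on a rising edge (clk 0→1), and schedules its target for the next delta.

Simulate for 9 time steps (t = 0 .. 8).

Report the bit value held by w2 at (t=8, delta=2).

1

t0.Δ0 w8=1 w0=1 w2=1 w6=0 w9=1 w5=1 w3=1 w1=1 clk=0 w4=1 w7=0
t0.Δ1 w8=1 w0=1 w2=1 w6=0 w9=1 w5=1 w3=1 w1=1 clk=1 w4=1 w7=0
t0.Δ2 w8=0 w0=1 w2=1 w6=0 w9=1 w5=0 w3=1 w1=1 clk=1 w4=1 w7=0
t0.Δ3 w8=0 w0=1 w2=1 w6=0 w9=1 w5=0 w3=0 w1=1 clk=1 w4=1 w7=0
t0.Δ4 w8=0 w0=1 w2=0 w6=0 w9=1 w5=0 w3=0 w1=1 clk=1 w4=1 w7=0
t0.Δ5 w8=0 w0=1 w2=0 w6=0 w9=0 w5=0 w3=0 w1=1 clk=1 w4=1 w7=0
t1.Δ0 w8=0 w0=1 w2=0 w6=0 w9=0 w5=0 w3=0 w1=1 clk=1 w4=1 w7=0
t1.Δ1 w8=0 w0=1 w2=0 w6=0 w9=0 w5=0 w3=0 w1=1 clk=0 w4=1 w7=0
t2.Δ0 w8=0 w0=1 w2=0 w6=0 w9=0 w5=0 w3=0 w1=1 clk=0 w4=1 w7=0
t2.Δ1 w8=0 w0=1 w2=0 w6=0 w9=0 w5=0 w3=0 w1=1 clk=1 w4=1 w7=0
t2.Δ2 w8=1 w0=1 w2=0 w6=0 w9=0 w5=1 w3=0 w1=1 clk=1 w4=1 w7=0
t2.Δ3 w8=1 w0=1 w2=0 w6=0 w9=1 w5=1 w3=1 w1=1 clk=1 w4=1 w7=0
t2.Δ4 w8=1 w0=1 w2=1 w6=0 w9=1 w5=1 w3=1 w1=1 clk=1 w4=1 w7=0
t3.Δ0 w8=1 w0=1 w2=1 w6=0 w9=1 w5=1 w3=1 w1=1 clk=1 w4=1 w7=0
t3.Δ1 w8=1 w0=1 w2=1 w6=0 w9=1 w5=1 w3=1 w1=1 clk=0 w4=1 w7=0
t4.Δ0 w8=1 w0=1 w2=1 w6=0 w9=1 w5=1 w3=1 w1=1 clk=0 w4=1 w7=0
t4.Δ1 w8=1 w0=1 w2=1 w6=0 w9=1 w5=1 w3=1 w1=1 clk=1 w4=1 w7=0
t4.Δ2 w8=0 w0=1 w2=1 w6=0 w9=1 w5=0 w3=1 w1=1 clk=1 w4=1 w7=0
t4.Δ3 w8=0 w0=1 w2=1 w6=0 w9=1 w5=0 w3=0 w1=1 clk=1 w4=1 w7=0
t4.Δ4 w8=0 w0=1 w2=0 w6=0 w9=1 w5=0 w3=0 w1=1 clk=1 w4=1 w7=0
t4.Δ5 w8=0 w0=1 w2=0 w6=0 w9=0 w5=0 w3=0 w1=1 clk=1 w4=1 w7=0
t5.Δ0 w8=0 w0=1 w2=0 w6=0 w9=0 w5=0 w3=0 w1=1 clk=1 w4=1 w7=0
t5.Δ1 w8=0 w0=1 w2=0 w6=0 w9=0 w5=0 w3=0 w1=1 clk=0 w4=1 w7=0
t6.Δ0 w8=0 w0=1 w2=0 w6=0 w9=0 w5=0 w3=0 w1=1 clk=0 w4=1 w7=0
t6.Δ1 w8=0 w0=1 w2=0 w6=0 w9=0 w5=0 w3=0 w1=1 clk=1 w4=1 w7=0
t6.Δ2 w8=1 w0=1 w2=0 w6=0 w9=0 w5=1 w3=0 w1=1 clk=1 w4=1 w7=0
t6.Δ3 w8=1 w0=1 w2=0 w6=0 w9=1 w5=1 w3=1 w1=1 clk=1 w4=1 w7=0
t6.Δ4 w8=1 w0=1 w2=1 w6=0 w9=1 w5=1 w3=1 w1=1 clk=1 w4=1 w7=0
t7.Δ0 w8=1 w0=1 w2=1 w6=0 w9=1 w5=1 w3=1 w1=1 clk=1 w4=1 w7=0
t7.Δ1 w8=1 w0=1 w2=1 w6=0 w9=1 w5=1 w3=1 w1=1 clk=0 w4=1 w7=0
t8.Δ0 w8=1 w0=1 w2=1 w6=0 w9=1 w5=1 w3=1 w1=1 clk=0 w4=1 w7=0
t8.Δ1 w8=1 w0=1 w2=1 w6=0 w9=1 w5=1 w3=1 w1=1 clk=1 w4=1 w7=0
t8.Δ2 w8=0 w0=1 w2=1 w6=0 w9=1 w5=0 w3=1 w1=1 clk=1 w4=1 w7=0
t8.Δ3 w8=0 w0=1 w2=1 w6=0 w9=1 w5=0 w3=0 w1=1 clk=1 w4=1 w7=0
t8.Δ4 w8=0 w0=1 w2=0 w6=0 w9=1 w5=0 w3=0 w1=1 clk=1 w4=1 w7=0
t8.Δ5 w8=0 w0=1 w2=0 w6=0 w9=0 w5=0 w3=0 w1=1 clk=1 w4=1 w7=0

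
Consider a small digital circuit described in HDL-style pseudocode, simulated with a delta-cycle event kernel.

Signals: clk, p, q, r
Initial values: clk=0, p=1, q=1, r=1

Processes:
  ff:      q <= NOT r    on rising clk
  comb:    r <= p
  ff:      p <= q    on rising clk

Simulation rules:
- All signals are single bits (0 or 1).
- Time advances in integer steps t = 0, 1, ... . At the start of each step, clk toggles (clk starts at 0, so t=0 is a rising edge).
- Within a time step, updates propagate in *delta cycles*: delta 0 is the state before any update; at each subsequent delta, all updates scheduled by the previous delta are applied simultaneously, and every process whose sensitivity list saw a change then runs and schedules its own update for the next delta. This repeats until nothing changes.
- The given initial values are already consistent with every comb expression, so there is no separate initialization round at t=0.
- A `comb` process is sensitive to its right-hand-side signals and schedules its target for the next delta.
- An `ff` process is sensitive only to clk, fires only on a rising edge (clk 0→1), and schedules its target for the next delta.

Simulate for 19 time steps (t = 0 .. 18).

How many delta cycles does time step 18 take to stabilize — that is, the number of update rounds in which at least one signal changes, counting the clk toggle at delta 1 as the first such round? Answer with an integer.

3

t=0 Δ0: clk=0 p=1 r=1 q=1
  Δ1: clk:0→1
  Δ2: q:1→0
  (2Δ to stable)
t=1 Δ0: clk=1 p=1 r=1 q=0
  Δ1: clk:1→0
  (1Δ to stable)
t=2 Δ0: clk=0 p=1 r=1 q=0
  Δ1: clk:0→1
  Δ2: p:1→0
  Δ3: r:1→0
  (3Δ to stable)
t=3 Δ0: clk=1 p=0 r=0 q=0
  Δ1: clk:1→0
  (1Δ to stable)
t=4 Δ0: clk=0 p=0 r=0 q=0
  Δ1: clk:0→1
  Δ2: q:0→1
  (2Δ to stable)
t=5 Δ0: clk=1 p=0 r=0 q=1
  Δ1: clk:1→0
  (1Δ to stable)
t=6 Δ0: clk=0 p=0 r=0 q=1
  Δ1: clk:0→1
  Δ2: p:0→1
  Δ3: r:0→1
  (3Δ to stable)
t=7 Δ0: clk=1 p=1 r=1 q=1
  Δ1: clk:1→0
  (1Δ to stable)
t=8 Δ0: clk=0 p=1 r=1 q=1
  Δ1: clk:0→1
  Δ2: q:1→0
  (2Δ to stable)
t=9 Δ0: clk=1 p=1 r=1 q=0
  Δ1: clk:1→0
  (1Δ to stable)
t=10 Δ0: clk=0 p=1 r=1 q=0
  Δ1: clk:0→1
  Δ2: p:1→0
  Δ3: r:1→0
  (3Δ to stable)
t=11 Δ0: clk=1 p=0 r=0 q=0
  Δ1: clk:1→0
  (1Δ to stable)
t=12 Δ0: clk=0 p=0 r=0 q=0
  Δ1: clk:0→1
  Δ2: q:0→1
  (2Δ to stable)
t=13 Δ0: clk=1 p=0 r=0 q=1
  Δ1: clk:1→0
  (1Δ to stable)
t=14 Δ0: clk=0 p=0 r=0 q=1
  Δ1: clk:0→1
  Δ2: p:0→1
  Δ3: r:0→1
  (3Δ to stable)
t=15 Δ0: clk=1 p=1 r=1 q=1
  Δ1: clk:1→0
  (1Δ to stable)
t=16 Δ0: clk=0 p=1 r=1 q=1
  Δ1: clk:0→1
  Δ2: q:1→0
  (2Δ to stable)
t=17 Δ0: clk=1 p=1 r=1 q=0
  Δ1: clk:1→0
  (1Δ to stable)
t=18 Δ0: clk=0 p=1 r=1 q=0
  Δ1: clk:0→1
  Δ2: p:1→0
  Δ3: r:1→0
  (3Δ to stable)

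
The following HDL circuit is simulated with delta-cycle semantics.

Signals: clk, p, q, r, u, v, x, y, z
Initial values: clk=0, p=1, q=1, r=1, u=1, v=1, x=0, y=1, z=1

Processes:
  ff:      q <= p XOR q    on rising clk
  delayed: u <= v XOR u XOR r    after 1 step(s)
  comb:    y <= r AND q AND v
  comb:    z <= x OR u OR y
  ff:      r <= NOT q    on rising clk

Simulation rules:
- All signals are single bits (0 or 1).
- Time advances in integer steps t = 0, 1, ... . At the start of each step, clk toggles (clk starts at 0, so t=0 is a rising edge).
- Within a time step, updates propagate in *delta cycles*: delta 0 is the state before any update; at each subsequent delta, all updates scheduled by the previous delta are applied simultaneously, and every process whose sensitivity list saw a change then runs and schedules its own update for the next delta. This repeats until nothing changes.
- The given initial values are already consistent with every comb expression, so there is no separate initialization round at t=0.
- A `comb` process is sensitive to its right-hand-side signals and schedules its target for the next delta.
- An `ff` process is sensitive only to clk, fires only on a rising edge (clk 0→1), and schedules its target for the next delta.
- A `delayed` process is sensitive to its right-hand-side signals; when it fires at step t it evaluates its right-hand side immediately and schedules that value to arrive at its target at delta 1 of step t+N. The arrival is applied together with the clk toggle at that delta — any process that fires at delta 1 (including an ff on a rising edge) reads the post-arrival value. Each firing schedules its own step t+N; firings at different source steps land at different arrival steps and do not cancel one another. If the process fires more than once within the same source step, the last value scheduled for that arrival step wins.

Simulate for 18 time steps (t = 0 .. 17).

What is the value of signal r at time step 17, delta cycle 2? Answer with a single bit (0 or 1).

0

[bits: v,p,x,z,r,clk,q,u,y]
t=0: Δ0=110110111 Δ1=110111111 Δ2=110101011 Δ3=110101010 | 3Δ
t=1: Δ0=110101010 Δ1=110100000 Δ2=110000000 | 2Δ
t=2: Δ0=110000000 Δ1=110001010 Δ2=110111110 Δ3=110111111 | 3Δ
t=3: Δ0=110111111 Δ1=110110111 | 1Δ
t=4: Δ0=110110111 Δ1=110111111 Δ2=110101011 Δ3=110101010 | 3Δ
t=5: Δ0=110101010 Δ1=110100000 Δ2=110000000 | 2Δ
t=6: Δ0=110000000 Δ1=110001010 Δ2=110111110 Δ3=110111111 | 3Δ
t=7: Δ0=110111111 Δ1=110110111 | 1Δ
t=8: Δ0=110110111 Δ1=110111111 Δ2=110101011 Δ3=110101010 | 3Δ
t=9: Δ0=110101010 Δ1=110100000 Δ2=110000000 | 2Δ
t=10: Δ0=110000000 Δ1=110001010 Δ2=110111110 Δ3=110111111 | 3Δ
t=11: Δ0=110111111 Δ1=110110111 | 1Δ
t=12: Δ0=110110111 Δ1=110111111 Δ2=110101011 Δ3=110101010 | 3Δ
t=13: Δ0=110101010 Δ1=110100000 Δ2=110000000 | 2Δ
t=14: Δ0=110000000 Δ1=110001010 Δ2=110111110 Δ3=110111111 | 3Δ
t=15: Δ0=110111111 Δ1=110110111 | 1Δ
t=16: Δ0=110110111 Δ1=110111111 Δ2=110101011 Δ3=110101010 | 3Δ
t=17: Δ0=110101010 Δ1=110100000 Δ2=110000000 | 2Δ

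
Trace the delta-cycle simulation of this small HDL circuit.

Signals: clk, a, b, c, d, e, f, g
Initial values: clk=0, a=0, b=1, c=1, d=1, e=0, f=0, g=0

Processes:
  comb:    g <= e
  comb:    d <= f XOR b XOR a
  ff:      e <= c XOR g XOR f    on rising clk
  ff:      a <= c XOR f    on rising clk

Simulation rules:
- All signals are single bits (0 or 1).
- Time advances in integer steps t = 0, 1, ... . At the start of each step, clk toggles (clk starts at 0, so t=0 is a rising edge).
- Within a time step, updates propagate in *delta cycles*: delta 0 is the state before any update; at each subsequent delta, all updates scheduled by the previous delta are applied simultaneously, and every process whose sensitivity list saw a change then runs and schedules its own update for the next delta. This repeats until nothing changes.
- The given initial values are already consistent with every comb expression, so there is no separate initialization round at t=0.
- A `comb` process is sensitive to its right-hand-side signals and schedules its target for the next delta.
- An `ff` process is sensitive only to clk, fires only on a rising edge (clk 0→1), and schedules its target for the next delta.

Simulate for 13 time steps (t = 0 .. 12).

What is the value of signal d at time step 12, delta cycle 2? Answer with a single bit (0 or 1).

0

[bits: clk,f,d,c,e,g,b,a]
t=0: Δ0=00110010 Δ1=10110010 Δ2=10111011 Δ3=10011111 | 3Δ
t=1: Δ0=10011111 Δ1=00011111 | 1Δ
t=2: Δ0=00011111 Δ1=10011111 Δ2=10010111 Δ3=10010011 | 3Δ
t=3: Δ0=10010011 Δ1=00010011 | 1Δ
t=4: Δ0=00010011 Δ1=10010011 Δ2=10011011 Δ3=10011111 | 3Δ
t=5: Δ0=10011111 Δ1=00011111 | 1Δ
t=6: Δ0=00011111 Δ1=10011111 Δ2=10010111 Δ3=10010011 | 3Δ
t=7: Δ0=10010011 Δ1=00010011 | 1Δ
t=8: Δ0=00010011 Δ1=10010011 Δ2=10011011 Δ3=10011111 | 3Δ
t=9: Δ0=10011111 Δ1=00011111 | 1Δ
t=10: Δ0=00011111 Δ1=10011111 Δ2=10010111 Δ3=10010011 | 3Δ
t=11: Δ0=10010011 Δ1=00010011 | 1Δ
t=12: Δ0=00010011 Δ1=10010011 Δ2=10011011 Δ3=10011111 | 3Δ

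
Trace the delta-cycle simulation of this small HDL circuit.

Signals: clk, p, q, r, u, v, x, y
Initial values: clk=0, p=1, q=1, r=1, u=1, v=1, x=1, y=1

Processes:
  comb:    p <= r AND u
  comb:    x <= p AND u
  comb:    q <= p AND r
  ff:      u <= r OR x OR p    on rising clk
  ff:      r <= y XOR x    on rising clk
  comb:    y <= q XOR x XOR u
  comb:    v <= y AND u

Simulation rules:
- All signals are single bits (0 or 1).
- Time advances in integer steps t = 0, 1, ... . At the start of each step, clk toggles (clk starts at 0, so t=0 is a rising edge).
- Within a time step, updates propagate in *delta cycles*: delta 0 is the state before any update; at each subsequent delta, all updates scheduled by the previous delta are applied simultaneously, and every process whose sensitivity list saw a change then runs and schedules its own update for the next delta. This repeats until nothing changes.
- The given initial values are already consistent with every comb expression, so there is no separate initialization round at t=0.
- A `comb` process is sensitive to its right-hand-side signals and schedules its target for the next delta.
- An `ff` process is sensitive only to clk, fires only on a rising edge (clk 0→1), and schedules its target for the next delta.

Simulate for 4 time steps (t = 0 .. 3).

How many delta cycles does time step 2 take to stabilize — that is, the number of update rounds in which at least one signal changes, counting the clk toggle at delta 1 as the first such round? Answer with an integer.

t0.Δ0 clk=0 r=1 v=1 y=1 p=1 u=1 x=1 q=1
t0.Δ1 clk=1 r=1 v=1 y=1 p=1 u=1 x=1 q=1
t0.Δ2 clk=1 r=0 v=1 y=1 p=1 u=1 x=1 q=1
t0.Δ3 clk=1 r=0 v=1 y=1 p=0 u=1 x=1 q=0
t0.Δ4 clk=1 r=0 v=1 y=0 p=0 u=1 x=0 q=0
t0.Δ5 clk=1 r=0 v=0 y=1 p=0 u=1 x=0 q=0
t0.Δ6 clk=1 r=0 v=1 y=1 p=0 u=1 x=0 q=0
t1.Δ0 clk=1 r=0 v=1 y=1 p=0 u=1 x=0 q=0
t1.Δ1 clk=0 r=0 v=1 y=1 p=0 u=1 x=0 q=0
t2.Δ0 clk=0 r=0 v=1 y=1 p=0 u=1 x=0 q=0
t2.Δ1 clk=1 r=0 v=1 y=1 p=0 u=1 x=0 q=0
t2.Δ2 clk=1 r=1 v=1 y=1 p=0 u=0 x=0 q=0
t2.Δ3 clk=1 r=1 v=0 y=0 p=0 u=0 x=0 q=0
t3.Δ0 clk=1 r=1 v=0 y=0 p=0 u=0 x=0 q=0
t3.Δ1 clk=0 r=1 v=0 y=0 p=0 u=0 x=0 q=0

3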